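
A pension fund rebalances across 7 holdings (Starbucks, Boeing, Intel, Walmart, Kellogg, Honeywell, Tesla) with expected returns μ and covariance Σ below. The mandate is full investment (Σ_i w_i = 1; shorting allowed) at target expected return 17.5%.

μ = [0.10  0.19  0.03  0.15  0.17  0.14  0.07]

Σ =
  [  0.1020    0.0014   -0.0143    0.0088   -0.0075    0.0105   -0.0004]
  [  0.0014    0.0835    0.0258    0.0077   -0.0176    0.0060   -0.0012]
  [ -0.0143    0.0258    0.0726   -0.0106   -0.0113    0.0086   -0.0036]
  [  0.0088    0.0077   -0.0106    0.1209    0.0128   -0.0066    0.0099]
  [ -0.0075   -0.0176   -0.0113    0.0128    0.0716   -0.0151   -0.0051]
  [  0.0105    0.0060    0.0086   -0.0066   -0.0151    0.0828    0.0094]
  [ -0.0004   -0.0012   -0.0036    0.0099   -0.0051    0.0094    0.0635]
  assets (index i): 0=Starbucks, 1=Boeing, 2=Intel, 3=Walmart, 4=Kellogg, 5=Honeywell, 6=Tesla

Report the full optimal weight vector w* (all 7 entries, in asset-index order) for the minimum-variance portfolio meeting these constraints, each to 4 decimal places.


0.0596  0.3478  -0.1029  0.0620  0.3729  0.2158  0.0447

x=Σ⁻¹μ = [0.9630  2.7996  0.0770  0.6423  3.5445  1.9346  1.0639]
y=Σ⁻¹𝟙 = [12.1485  10.6021  16.2316  4.9482  22.9698  10.8019  16.4195]
a=μᵀx=1.674765  b=𝟙ᵀx=11.024924  c=𝟙ᵀy=94.121561  D=ac−b²=36.082578
λ₁=(c·0.175−b)/D = (94.121561·0.175−11.024924)/36.082578 = 0.150941
λ₂=(a−b·0.175)/D = (1.674765−11.024924·0.175)/36.082578 = -0.007056
w* = 0.150941·x + -0.007056·y:
  w_0 = 0.150941·0.9630 + -0.007056·12.1485 = 0.0596  (Starbucks)
  w_1 = 0.150941·2.7996 + -0.007056·10.6021 = 0.3478  (Boeing)
  w_2 = 0.150941·0.0770 + -0.007056·16.2316 = -0.1029  (Intel)
  w_3 = 0.150941·0.6423 + -0.007056·4.9482 = 0.0620  (Walmart)
  w_4 = 0.150941·3.5445 + -0.007056·22.9698 = 0.3729  (Kellogg)
  w_5 = 0.150941·1.9346 + -0.007056·10.8019 = 0.2158  (Honeywell)
  w_6 = 0.150941·1.0639 + -0.007056·16.4195 = 0.0447  (Tesla)
Σw_i=1.0000  μᵀw=0.1750
σ²=wᵀΣw=λ₁·μ_p+λ₂ = 0.150941·0.175 + -0.007056 = 0.019359 ≈ 0.0194


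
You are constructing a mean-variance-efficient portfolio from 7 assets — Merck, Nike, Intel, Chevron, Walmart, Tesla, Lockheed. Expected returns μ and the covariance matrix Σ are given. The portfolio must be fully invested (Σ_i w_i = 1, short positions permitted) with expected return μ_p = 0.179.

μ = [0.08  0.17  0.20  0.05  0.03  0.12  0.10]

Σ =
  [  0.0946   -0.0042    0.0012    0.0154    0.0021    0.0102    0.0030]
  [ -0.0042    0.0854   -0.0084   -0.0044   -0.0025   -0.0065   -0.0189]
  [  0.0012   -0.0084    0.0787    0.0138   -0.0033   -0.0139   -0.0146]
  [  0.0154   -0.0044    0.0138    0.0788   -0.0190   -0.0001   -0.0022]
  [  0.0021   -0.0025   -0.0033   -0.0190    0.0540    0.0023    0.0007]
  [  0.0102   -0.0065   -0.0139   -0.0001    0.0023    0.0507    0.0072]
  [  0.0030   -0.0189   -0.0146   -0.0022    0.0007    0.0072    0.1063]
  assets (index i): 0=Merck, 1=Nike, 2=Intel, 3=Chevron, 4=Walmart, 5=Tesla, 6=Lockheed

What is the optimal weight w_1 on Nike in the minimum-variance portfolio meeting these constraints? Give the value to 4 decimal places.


u=Σ⁻¹μ = [0.4388  3.0752  3.7736  0.3194  0.8554  3.4189  1.7628]
v=Σ⁻¹𝟙 = [5.1066  20.3955  19.8921  15.7615  24.8341  23.6554  14.1821]
a=μᵀu=1.940791  b=𝟙ᵀu=13.644138  c=𝟙ᵀv=123.827238  D=ac−b²=54.160234
λ₁=(c·0.179−b)/D = (123.827238·0.179−13.644138)/54.160234 = 0.157328
λ₂=(a−b·0.179)/D = (1.940791−13.644138·0.179)/54.160234 = -0.009260
w* = 0.157328·u + -0.009260·v:
  w_0 = 0.157328·0.4388 + -0.009260·5.1066 = 0.0218  (Merck)
  w_1 = 0.157328·3.0752 + -0.009260·20.3955 = 0.2950  (Nike)
  w_2 = 0.157328·3.7736 + -0.009260·19.8921 = 0.4095  (Intel)
  w_3 = 0.157328·0.3194 + -0.009260·15.7615 = -0.0957  (Chevron)
  w_4 = 0.157328·0.8554 + -0.009260·24.8341 = -0.0954  (Walmart)
  w_5 = 0.157328·3.4189 + -0.009260·23.6554 = 0.3188  (Tesla)
  w_6 = 0.157328·1.7628 + -0.009260·14.1821 = 0.1460  (Lockheed)
Σw_i=1.0000  μᵀw=0.1790
σ²=wᵀΣw=λ₁·μ_p+λ₂ = 0.157328·0.179 + -0.009260 = 0.018902 ≈ 0.0189

0.2950


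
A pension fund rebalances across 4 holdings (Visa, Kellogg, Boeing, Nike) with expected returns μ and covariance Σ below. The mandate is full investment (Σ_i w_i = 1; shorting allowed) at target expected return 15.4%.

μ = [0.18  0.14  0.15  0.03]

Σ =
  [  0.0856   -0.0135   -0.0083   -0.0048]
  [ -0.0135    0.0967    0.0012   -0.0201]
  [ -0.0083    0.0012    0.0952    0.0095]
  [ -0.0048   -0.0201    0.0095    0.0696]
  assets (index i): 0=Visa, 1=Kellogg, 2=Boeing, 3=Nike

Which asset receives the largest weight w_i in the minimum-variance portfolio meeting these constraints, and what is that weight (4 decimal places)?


Visa (0.4098)

p=Σ⁻¹μ = [2.6344  1.9939  1.6845  0.9586]
q=Σ⁻¹𝟙 = [16.2843  16.4193  9.8319  18.8906]
a=μᵀp=1.034765  b=𝟙ᵀp=7.271381  c=𝟙ᵀq=61.426138  D=ac−b²=10.688642
λ₁=(c·0.154−b)/D = (61.426138·0.154−7.271381)/10.688642 = 0.204726
λ₂=(a−b·0.154)/D = (1.034765−7.271381·0.154)/10.688642 = -0.007955
w* = 0.204726·p + -0.007955·q:
  w_0 = 0.204726·2.6344 + -0.007955·16.2843 = 0.4098  (Visa)
  w_1 = 0.204726·1.9939 + -0.007955·16.4193 = 0.2776  (Kellogg)
  w_2 = 0.204726·1.6845 + -0.007955·9.8319 = 0.2667  (Boeing)
  w_3 = 0.204726·0.9586 + -0.007955·18.8906 = 0.0460  (Nike)
Σw_i=1.0000  μᵀw=0.1540
σ²=wᵀΣw=λ₁·μ_p+λ₂ = 0.204726·0.154 + -0.007955 = 0.023573 ≈ 0.0236


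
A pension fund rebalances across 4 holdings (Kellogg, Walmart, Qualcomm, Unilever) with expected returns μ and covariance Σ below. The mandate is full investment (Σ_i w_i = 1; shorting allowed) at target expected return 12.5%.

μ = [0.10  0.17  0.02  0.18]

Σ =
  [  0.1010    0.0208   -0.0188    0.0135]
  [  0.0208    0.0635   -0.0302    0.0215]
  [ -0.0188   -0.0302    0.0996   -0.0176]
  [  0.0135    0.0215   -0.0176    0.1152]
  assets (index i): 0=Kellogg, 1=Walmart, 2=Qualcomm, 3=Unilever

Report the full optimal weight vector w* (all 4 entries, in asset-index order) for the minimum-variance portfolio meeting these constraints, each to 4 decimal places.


x=Σ⁻¹μ = [0.5153  2.7412  1.3404  1.1953]
y=Σ⁻¹𝟙 = [8.4431  19.5807  18.7916  6.9077]
a=μᵀx=0.759495  b=𝟙ᵀx=5.792242  c=𝟙ᵀy=53.723047  D=ac−b²=7.252295
λ₁=(c·0.125−b)/D = (53.723047·0.125−5.792242)/7.252295 = 0.127289
λ₂=(a−b·0.125)/D = (0.759495−5.792242·0.125)/7.252295 = 0.004890
w* = 0.127289·x + 0.004890·y:
  w_0 = 0.127289·0.5153 + 0.004890·8.4431 = 0.1069  (Kellogg)
  w_1 = 0.127289·2.7412 + 0.004890·19.5807 = 0.4447  (Walmart)
  w_2 = 0.127289·1.3404 + 0.004890·18.7916 = 0.2625  (Qualcomm)
  w_3 = 0.127289·1.1953 + 0.004890·6.9077 = 0.1859  (Unilever)
Σw_i=1.0000  μᵀw=0.1250
σ²=wᵀΣw=λ₁·μ_p+λ₂ = 0.127289·0.125 + 0.004890 = 0.020801 ≈ 0.0208

0.1069  0.4447  0.2625  0.1859


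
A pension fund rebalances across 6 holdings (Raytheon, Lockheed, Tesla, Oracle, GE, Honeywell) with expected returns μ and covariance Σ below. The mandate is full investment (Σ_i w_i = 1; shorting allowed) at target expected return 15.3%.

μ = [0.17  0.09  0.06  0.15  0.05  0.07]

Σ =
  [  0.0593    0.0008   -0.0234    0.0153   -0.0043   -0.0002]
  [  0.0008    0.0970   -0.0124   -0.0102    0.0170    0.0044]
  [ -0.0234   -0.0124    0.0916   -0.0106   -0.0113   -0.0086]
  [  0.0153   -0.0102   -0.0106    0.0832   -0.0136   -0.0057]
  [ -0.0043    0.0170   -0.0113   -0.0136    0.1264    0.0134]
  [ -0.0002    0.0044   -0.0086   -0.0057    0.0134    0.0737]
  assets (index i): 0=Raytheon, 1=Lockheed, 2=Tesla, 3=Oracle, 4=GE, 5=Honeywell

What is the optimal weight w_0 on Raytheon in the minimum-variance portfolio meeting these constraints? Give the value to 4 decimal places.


g=Σ⁻¹μ = [3.2384  1.1921  2.0328  1.7892  0.5973  1.1544]
h=Σ⁻¹𝟙 = [22.4959  12.2960  22.5633  14.7711  9.0362  15.0278]
a=μᵀg=1.158838  b=𝟙ᵀg=10.004168  c=𝟙ᵀh=96.190371  D=ac−b²=11.385703
λ₁=(c·0.153−b)/D = (96.190371·0.153−10.004168)/11.385703 = 0.413937
λ₂=(a−b·0.153)/D = (1.158838−10.004168·0.153)/11.385703 = -0.032655
w* = 0.413937·g + -0.032655·h:
  w_0 = 0.413937·3.2384 + -0.032655·22.4959 = 0.6059  (Raytheon)
  w_1 = 0.413937·1.1921 + -0.032655·12.2960 = 0.0919  (Lockheed)
  w_2 = 0.413937·2.0328 + -0.032655·22.5633 = 0.1046  (Tesla)
  w_3 = 0.413937·1.7892 + -0.032655·14.7711 = 0.2583  (Oracle)
  w_4 = 0.413937·0.5973 + -0.032655·9.0362 = -0.0478  (GE)
  w_5 = 0.413937·1.1544 + -0.032655·15.0278 = -0.0129  (Honeywell)
Σw_i=1.0000  μᵀw=0.1530
σ²=wᵀΣw=λ₁·μ_p+λ₂ = 0.413937·0.153 + -0.032655 = 0.030677 ≈ 0.0307

0.6059


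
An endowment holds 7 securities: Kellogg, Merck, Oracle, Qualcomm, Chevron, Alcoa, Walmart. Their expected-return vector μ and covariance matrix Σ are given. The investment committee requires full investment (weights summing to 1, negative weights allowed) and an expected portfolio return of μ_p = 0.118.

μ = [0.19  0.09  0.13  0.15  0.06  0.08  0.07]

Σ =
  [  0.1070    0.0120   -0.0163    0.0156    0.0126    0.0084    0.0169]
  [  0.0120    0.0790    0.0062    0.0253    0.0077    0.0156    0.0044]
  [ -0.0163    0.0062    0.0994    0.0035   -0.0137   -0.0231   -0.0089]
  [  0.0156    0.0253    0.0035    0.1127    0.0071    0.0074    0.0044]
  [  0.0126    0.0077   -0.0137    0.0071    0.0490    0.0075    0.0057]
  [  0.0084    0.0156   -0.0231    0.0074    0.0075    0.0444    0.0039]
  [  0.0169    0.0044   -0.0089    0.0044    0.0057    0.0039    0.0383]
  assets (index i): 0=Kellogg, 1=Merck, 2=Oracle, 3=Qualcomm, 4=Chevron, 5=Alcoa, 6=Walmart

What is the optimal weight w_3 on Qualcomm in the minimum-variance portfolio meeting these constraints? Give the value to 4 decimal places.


u=Σ⁻¹μ = [1.5430  -0.1668  2.3286  0.8223  0.8765  2.3861  1.2392]
v=Σ⁻¹𝟙 = [4.0683  0.8454  21.3443  3.6562  17.8338  26.8864  23.3654]
a=μᵀu=1.034429  b=𝟙ᵀu=9.028770  c=𝟙ᵀv=97.999839  D=ac−b²=19.855211
λ₁=(c·0.118−b)/D = (97.999839·0.118−9.028770)/19.855211 = 0.127685
λ₂=(a−b·0.118)/D = (1.034429−9.028770·0.118)/19.855211 = -0.001560
w* = 0.127685·u + -0.001560·v:
  w_0 = 0.127685·1.5430 + -0.001560·4.0683 = 0.1907  (Kellogg)
  w_1 = 0.127685·-0.1668 + -0.001560·0.8454 = -0.0226  (Merck)
  w_2 = 0.127685·2.3286 + -0.001560·21.3443 = 0.2640  (Oracle)
  w_3 = 0.127685·0.8223 + -0.001560·3.6562 = 0.0993  (Qualcomm)
  w_4 = 0.127685·0.8765 + -0.001560·17.8338 = 0.0841  (Chevron)
  w_5 = 0.127685·2.3861 + -0.001560·26.8864 = 0.2627  (Alcoa)
  w_6 = 0.127685·1.2392 + -0.001560·23.3654 = 0.1218  (Walmart)
Σw_i=1.0000  μᵀw=0.1180
σ²=wᵀΣw=λ₁·μ_p+λ₂ = 0.127685·0.118 + -0.001560 = 0.013507 ≈ 0.0135

0.0993


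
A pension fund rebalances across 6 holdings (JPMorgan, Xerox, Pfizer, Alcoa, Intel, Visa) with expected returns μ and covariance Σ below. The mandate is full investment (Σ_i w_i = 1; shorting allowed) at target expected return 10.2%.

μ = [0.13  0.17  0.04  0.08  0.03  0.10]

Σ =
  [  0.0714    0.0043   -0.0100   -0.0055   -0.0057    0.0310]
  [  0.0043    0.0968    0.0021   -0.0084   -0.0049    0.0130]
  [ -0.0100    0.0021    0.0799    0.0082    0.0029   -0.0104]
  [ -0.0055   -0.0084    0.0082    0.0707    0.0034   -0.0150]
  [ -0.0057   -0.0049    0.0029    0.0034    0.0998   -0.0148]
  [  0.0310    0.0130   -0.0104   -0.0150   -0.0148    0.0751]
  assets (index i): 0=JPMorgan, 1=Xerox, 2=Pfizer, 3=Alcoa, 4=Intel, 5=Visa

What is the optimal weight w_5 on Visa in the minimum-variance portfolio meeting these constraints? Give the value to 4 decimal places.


x=Σ⁻¹μ = [1.5805  1.7169  0.5891  1.5509  0.5355  0.8788]
y=Σ⁻¹𝟙 = [11.2099  9.6781  13.3729  17.1450  12.3461  14.7224]
a=μᵀx=0.748914  b=𝟙ᵀx=6.851701  c=𝟙ᵀy=78.474369  D=ac−b²=11.824787
λ₁=(c·0.102−b)/D = (78.474369·0.102−6.851701)/11.824787 = 0.097480
λ₂=(a−b·0.102)/D = (0.748914−6.851701·0.102)/11.824787 = 0.004232
w* = 0.097480·x + 0.004232·y:
  w_0 = 0.097480·1.5805 + 0.004232·11.2099 = 0.2015  (JPMorgan)
  w_1 = 0.097480·1.7169 + 0.004232·9.6781 = 0.2083  (Xerox)
  w_2 = 0.097480·0.5891 + 0.004232·13.3729 = 0.1140  (Pfizer)
  w_3 = 0.097480·1.5509 + 0.004232·17.1450 = 0.2237  (Alcoa)
  w_4 = 0.097480·0.5355 + 0.004232·12.3461 = 0.1045  (Intel)
  w_5 = 0.097480·0.8788 + 0.004232·14.7224 = 0.1480  (Visa)
Σw_i=1.0000  μᵀw=0.1020
σ²=wᵀΣw=λ₁·μ_p+λ₂ = 0.097480·0.102 + 0.004232 = 0.014175 ≈ 0.0142

0.1480


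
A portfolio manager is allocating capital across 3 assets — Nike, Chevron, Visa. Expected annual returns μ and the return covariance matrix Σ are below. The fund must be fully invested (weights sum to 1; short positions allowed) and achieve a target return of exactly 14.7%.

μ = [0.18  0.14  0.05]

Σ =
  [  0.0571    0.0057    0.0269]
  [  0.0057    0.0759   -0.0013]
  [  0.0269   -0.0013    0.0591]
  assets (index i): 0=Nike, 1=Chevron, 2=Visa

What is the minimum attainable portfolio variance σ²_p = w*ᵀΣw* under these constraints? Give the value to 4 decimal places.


g=Σ⁻¹μ = [3.2828  1.5875  -0.6133]
h=Σ⁻¹𝟙 = [10.3777  12.6095  12.4743]
a=μᵀg=0.782490  b=𝟙ᵀg=4.257036  c=𝟙ᵀh=35.461552  D=ac−b²=9.625968
λ₁=(c·0.147−b)/D = (35.461552·0.147−4.257036)/9.625968 = 0.099295
λ₂=(a−b·0.147)/D = (0.782490−4.257036·0.147)/9.625968 = 0.016280
w* = 0.099295·g + 0.016280·h:
  w_0 = 0.099295·3.2828 + 0.016280·10.3777 = 0.4949  (Nike)
  w_1 = 0.099295·1.5875 + 0.016280·12.6095 = 0.3629  (Chevron)
  w_2 = 0.099295·-0.6133 + 0.016280·12.4743 = 0.1422  (Visa)
Σw_i=1.0000  μᵀw=0.1470
σ²=wᵀΣw=λ₁·μ_p+λ₂ = 0.099295·0.147 + 0.016280 = 0.030876 ≈ 0.0309

0.0309


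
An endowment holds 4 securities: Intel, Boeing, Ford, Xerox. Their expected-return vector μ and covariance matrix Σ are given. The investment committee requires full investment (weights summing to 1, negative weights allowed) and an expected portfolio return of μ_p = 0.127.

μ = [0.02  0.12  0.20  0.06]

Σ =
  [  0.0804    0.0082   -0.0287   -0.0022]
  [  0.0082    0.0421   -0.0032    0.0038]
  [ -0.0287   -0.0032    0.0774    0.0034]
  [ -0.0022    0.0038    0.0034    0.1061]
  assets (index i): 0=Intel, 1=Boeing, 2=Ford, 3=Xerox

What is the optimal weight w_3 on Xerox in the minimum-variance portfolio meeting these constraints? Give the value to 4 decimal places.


g=Σ⁻¹μ = [1.0694  2.8413  3.0810  0.3872]
h=Σ⁻¹𝟙 = [17.6449  21.0759  19.9652  8.3963]
a=μᵀg=1.001767  b=𝟙ᵀg=7.378815  c=𝟙ᵀh=67.082258  D=ac−b²=12.753907
λ₁=(c·0.127−b)/D = (67.082258·0.127−7.378815)/12.753907 = 0.089434
λ₂=(a−b·0.127)/D = (1.001767−7.378815·0.127)/12.753907 = 0.005070
w* = 0.089434·g + 0.005070·h:
  w_0 = 0.089434·1.0694 + 0.005070·17.6449 = 0.1851  (Intel)
  w_1 = 0.089434·2.8413 + 0.005070·21.0759 = 0.3610  (Boeing)
  w_2 = 0.089434·3.0810 + 0.005070·19.9652 = 0.3768  (Ford)
  w_3 = 0.089434·0.3872 + 0.005070·8.3963 = 0.0772  (Xerox)
Σw_i=1.0000  μᵀw=0.1270
σ²=wᵀΣw=λ₁·μ_p+λ₂ = 0.089434·0.127 + 0.005070 = 0.016428 ≈ 0.0164

0.0772


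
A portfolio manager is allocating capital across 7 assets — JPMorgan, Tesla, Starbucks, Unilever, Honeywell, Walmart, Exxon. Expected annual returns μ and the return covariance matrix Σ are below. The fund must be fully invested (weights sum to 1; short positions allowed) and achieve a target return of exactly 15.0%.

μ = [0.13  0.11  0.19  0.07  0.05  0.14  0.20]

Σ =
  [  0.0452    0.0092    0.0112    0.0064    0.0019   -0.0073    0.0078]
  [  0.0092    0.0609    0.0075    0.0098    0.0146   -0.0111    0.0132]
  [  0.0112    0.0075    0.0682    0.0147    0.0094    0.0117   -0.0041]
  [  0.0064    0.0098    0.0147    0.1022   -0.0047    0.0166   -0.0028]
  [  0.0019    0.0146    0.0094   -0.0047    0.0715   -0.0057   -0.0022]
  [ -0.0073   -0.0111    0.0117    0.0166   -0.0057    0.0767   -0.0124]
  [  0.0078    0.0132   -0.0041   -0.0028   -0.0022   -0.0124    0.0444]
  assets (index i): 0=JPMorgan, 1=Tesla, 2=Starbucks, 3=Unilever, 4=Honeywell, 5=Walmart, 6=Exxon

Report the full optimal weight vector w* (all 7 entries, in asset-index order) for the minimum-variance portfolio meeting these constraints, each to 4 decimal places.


g=Σ⁻¹μ = [1.7577  0.5177  2.2226  -0.0505  0.6119  2.5930  4.9983]
h=Σ⁻¹𝟙 = [16.5387  7.0293  6.3860  5.4656  13.8476  18.4289  24.2946]
a=μᵀg=2.097466  b=𝟙ᵀg=12.650534  c=𝟙ᵀh=91.990669  D=ac−b²=32.911311
λ₁=(c·0.150−b)/D = (91.990669·0.150−12.650534)/32.911311 = 0.034884
λ₂=(a−b·0.150)/D = (2.097466−12.650534·0.150)/32.911311 = 0.006073
w* = 0.034884·g + 0.006073·h:
  w_0 = 0.034884·1.7577 + 0.006073·16.5387 = 0.1618  (JPMorgan)
  w_1 = 0.034884·0.5177 + 0.006073·7.0293 = 0.0608  (Tesla)
  w_2 = 0.034884·2.2226 + 0.006073·6.3860 = 0.1163  (Starbucks)
  w_3 = 0.034884·-0.0505 + 0.006073·5.4656 = 0.0314  (Unilever)
  w_4 = 0.034884·0.6119 + 0.006073·13.8476 = 0.1054  (Honeywell)
  w_5 = 0.034884·2.5930 + 0.006073·18.4289 = 0.2024  (Walmart)
  w_6 = 0.034884·4.9983 + 0.006073·24.2946 = 0.3219  (Exxon)
Σw_i=1.0000  μᵀw=0.1500
σ²=wᵀΣw=λ₁·μ_p+λ₂ = 0.034884·0.150 + 0.006073 = 0.011306 ≈ 0.0113

0.1618  0.0608  0.1163  0.0314  0.1054  0.2024  0.3219


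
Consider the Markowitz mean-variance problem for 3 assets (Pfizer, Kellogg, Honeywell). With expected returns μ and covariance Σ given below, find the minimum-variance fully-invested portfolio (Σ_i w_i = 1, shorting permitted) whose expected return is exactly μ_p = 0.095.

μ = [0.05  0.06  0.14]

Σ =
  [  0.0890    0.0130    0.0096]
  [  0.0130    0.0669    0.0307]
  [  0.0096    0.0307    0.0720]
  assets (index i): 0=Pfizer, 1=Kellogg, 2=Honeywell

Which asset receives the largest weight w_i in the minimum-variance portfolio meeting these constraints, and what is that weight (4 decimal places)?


u=Σ⁻¹μ = [0.3627  -0.0544  1.9193]
v=Σ⁻¹𝟙 = [8.9479  9.1789  8.7821]
a=μᵀu=0.283571  b=𝟙ᵀu=2.227618  c=𝟙ᵀv=26.908884  D=ac−b²=2.668290
λ₁=(c·0.095−b)/D = (26.908884·0.095−2.227618)/2.668290 = 0.123197
λ₂=(a−b·0.095)/D = (0.283571−2.227618·0.095)/2.668290 = 0.026964
w* = 0.123197·u + 0.026964·v:
  w_0 = 0.123197·0.3627 + 0.026964·8.9479 = 0.2860  (Pfizer)
  w_1 = 0.123197·-0.0544 + 0.026964·9.1789 = 0.2408  (Kellogg)
  w_2 = 0.123197·1.9193 + 0.026964·8.7821 = 0.4732  (Honeywell)
Σw_i=1.0000  μᵀw=0.0950
σ²=wᵀΣw=λ₁·μ_p+λ₂ = 0.123197·0.095 + 0.026964 = 0.038667 ≈ 0.0387

Honeywell (0.4732)


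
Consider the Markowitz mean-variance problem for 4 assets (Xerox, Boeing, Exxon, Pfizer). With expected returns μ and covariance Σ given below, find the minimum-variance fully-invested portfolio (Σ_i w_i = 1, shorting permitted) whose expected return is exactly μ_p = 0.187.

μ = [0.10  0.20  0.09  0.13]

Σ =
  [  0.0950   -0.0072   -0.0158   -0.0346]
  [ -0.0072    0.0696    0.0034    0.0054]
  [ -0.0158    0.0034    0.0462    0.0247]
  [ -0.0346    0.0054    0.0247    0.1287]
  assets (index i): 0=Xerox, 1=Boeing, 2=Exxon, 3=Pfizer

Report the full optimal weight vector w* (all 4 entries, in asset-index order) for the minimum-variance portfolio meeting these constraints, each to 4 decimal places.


u=Σ⁻¹μ = [1.9660  2.9046  1.8378  1.0641]
v=Σ⁻¹𝟙 = [18.2061  14.5456  22.6838  7.7008]
a=μᵀu=1.081243  b=𝟙ᵀu=7.772382  c=𝟙ᵀv=63.136339  D=ac−b²=7.855817
λ₁=(c·0.187−b)/D = (63.136339·0.187−7.772382)/7.855817 = 0.513519
λ₂=(a−b·0.187)/D = (1.081243−7.772382·0.187)/7.855817 = -0.047378
w* = 0.513519·u + -0.047378·v:
  w_0 = 0.513519·1.9660 + -0.047378·18.2061 = 0.1470  (Xerox)
  w_1 = 0.513519·2.9046 + -0.047378·14.5456 = 0.8024  (Boeing)
  w_2 = 0.513519·1.8378 + -0.047378·22.6838 = -0.1310  (Exxon)
  w_3 = 0.513519·1.0641 + -0.047378·7.7008 = 0.1816  (Pfizer)
Σw_i=1.0000  μᵀw=0.1870
σ²=wᵀΣw=λ₁·μ_p+λ₂ = 0.513519·0.187 + -0.047378 = 0.048650 ≈ 0.0487

0.1470  0.8024  -0.1310  0.1816


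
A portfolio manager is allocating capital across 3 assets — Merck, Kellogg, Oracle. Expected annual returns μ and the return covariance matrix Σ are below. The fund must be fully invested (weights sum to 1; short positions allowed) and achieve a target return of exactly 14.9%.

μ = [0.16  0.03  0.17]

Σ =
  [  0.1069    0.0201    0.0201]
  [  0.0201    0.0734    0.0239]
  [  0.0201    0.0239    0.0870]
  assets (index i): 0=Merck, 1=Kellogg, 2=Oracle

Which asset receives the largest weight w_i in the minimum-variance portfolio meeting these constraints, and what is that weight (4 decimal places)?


g=Σ⁻¹μ = [1.2553  -0.5237  1.8079]
h=Σ⁻¹𝟙 = [6.1646  9.5074  7.4582]
a=μᵀg=0.492471  b=𝟙ᵀg=2.539450  c=𝟙ᵀh=23.130158  D=ac−b²=4.942126
λ₁=(c·0.149−b)/D = (23.130158·0.149−2.539450)/4.942126 = 0.183513
λ₂=(a−b·0.149)/D = (0.492471−2.539450·0.149)/4.942126 = 0.023086
w* = 0.183513·g + 0.023086·h:
  w_0 = 0.183513·1.2553 + 0.023086·6.1646 = 0.3727  (Merck)
  w_1 = 0.183513·-0.5237 + 0.023086·9.5074 = 0.1234  (Kellogg)
  w_2 = 0.183513·1.8079 + 0.023086·7.4582 = 0.5039  (Oracle)
Σw_i=1.0000  μᵀw=0.1490
σ²=wᵀΣw=λ₁·μ_p+λ₂ = 0.183513·0.149 + 0.023086 = 0.050429 ≈ 0.0504

Oracle (0.5039)


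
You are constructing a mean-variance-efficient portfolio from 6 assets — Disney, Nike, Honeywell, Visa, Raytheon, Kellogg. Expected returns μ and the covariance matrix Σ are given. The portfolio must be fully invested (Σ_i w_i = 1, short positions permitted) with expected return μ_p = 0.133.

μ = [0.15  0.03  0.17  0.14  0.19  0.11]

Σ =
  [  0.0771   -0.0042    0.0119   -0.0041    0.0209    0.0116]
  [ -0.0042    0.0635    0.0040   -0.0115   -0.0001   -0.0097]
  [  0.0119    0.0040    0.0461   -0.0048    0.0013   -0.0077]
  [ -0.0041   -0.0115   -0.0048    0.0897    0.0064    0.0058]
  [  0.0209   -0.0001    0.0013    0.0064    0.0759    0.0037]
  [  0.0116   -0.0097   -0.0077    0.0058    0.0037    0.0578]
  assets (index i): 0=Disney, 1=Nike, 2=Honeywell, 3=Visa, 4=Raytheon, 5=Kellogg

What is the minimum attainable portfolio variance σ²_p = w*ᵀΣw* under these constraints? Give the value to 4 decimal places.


p=Σ⁻¹μ = [0.5987  0.8930  3.9292  1.6282  2.0296  2.1630]
q=Σ⁻¹𝟙 = [5.6228  20.2463  23.0677  13.2434  9.1312  20.7299]
a=μᵀp=1.636050  b=𝟙ᵀp=11.241627  c=𝟙ᵀq=92.041362  D=ac−b²=24.210074
λ₁=(c·0.133−b)/D = (92.041362·0.133−11.241627)/24.210074 = 0.041300
λ₂=(a−b·0.133)/D = (1.636050−11.241627·0.133)/24.210074 = 0.005820
w* = 0.041300·p + 0.005820·q:
  w_0 = 0.041300·0.5987 + 0.005820·5.6228 = 0.0575  (Disney)
  w_1 = 0.041300·0.8930 + 0.005820·20.2463 = 0.1547  (Nike)
  w_2 = 0.041300·3.9292 + 0.005820·23.0677 = 0.2965  (Honeywell)
  w_3 = 0.041300·1.6282 + 0.005820·13.2434 = 0.1443  (Visa)
  w_4 = 0.041300·2.0296 + 0.005820·9.1312 = 0.1370  (Raytheon)
  w_5 = 0.041300·2.1630 + 0.005820·20.7299 = 0.2100  (Kellogg)
Σw_i=1.0000  μᵀw=0.1330
σ²=wᵀΣw=λ₁·μ_p+λ₂ = 0.041300·0.133 + 0.005820 = 0.011313 ≈ 0.0113

0.0113


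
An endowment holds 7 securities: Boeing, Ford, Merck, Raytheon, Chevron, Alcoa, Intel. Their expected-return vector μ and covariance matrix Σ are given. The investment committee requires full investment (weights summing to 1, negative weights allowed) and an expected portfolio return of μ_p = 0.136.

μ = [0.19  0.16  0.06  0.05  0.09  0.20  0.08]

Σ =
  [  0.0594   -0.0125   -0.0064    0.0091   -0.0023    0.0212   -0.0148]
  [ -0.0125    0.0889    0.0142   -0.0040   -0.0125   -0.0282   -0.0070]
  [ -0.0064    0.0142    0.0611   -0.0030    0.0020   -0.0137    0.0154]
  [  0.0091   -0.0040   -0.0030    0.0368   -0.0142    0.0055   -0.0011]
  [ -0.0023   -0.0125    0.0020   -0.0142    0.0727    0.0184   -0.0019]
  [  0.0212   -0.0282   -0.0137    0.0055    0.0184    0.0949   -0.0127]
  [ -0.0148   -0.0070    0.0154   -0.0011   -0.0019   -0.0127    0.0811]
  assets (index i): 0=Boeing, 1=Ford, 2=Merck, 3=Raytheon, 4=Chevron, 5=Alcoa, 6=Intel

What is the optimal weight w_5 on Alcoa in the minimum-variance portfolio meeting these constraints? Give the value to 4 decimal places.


p=Σ⁻¹μ = [3.5847  3.4172  0.5201  1.2420  1.6418  2.3085  2.2536]
q=Σ⁻¹𝟙 = [19.1013  21.3494  12.1613  33.1935  21.9681  10.5922  17.9733]
a=μᵀp=2.110901  b=𝟙ᵀp=14.967933  c=𝟙ᵀq=136.339037  D=ac−b²=63.759240
λ₁=(c·0.136−b)/D = (136.339037·0.136−14.967933)/63.759240 = 0.056057
λ₂=(a−b·0.136)/D = (2.110901−14.967933·0.136)/63.759240 = 0.001180
w* = 0.056057·p + 0.001180·q:
  w_0 = 0.056057·3.5847 + 0.001180·19.1013 = 0.2235  (Boeing)
  w_1 = 0.056057·3.4172 + 0.001180·21.3494 = 0.2168  (Ford)
  w_2 = 0.056057·0.5201 + 0.001180·12.1613 = 0.0435  (Merck)
  w_3 = 0.056057·1.2420 + 0.001180·33.1935 = 0.1088  (Raytheon)
  w_4 = 0.056057·1.6418 + 0.001180·21.9681 = 0.1180  (Chevron)
  w_5 = 0.056057·2.3085 + 0.001180·10.5922 = 0.1419  (Alcoa)
  w_6 = 0.056057·2.2536 + 0.001180·17.9733 = 0.1475  (Intel)
Σw_i=1.0000  μᵀw=0.1360
σ²=wᵀΣw=λ₁·μ_p+λ₂ = 0.056057·0.136 + 0.001180 = 0.008804 ≈ 0.0088

0.1419


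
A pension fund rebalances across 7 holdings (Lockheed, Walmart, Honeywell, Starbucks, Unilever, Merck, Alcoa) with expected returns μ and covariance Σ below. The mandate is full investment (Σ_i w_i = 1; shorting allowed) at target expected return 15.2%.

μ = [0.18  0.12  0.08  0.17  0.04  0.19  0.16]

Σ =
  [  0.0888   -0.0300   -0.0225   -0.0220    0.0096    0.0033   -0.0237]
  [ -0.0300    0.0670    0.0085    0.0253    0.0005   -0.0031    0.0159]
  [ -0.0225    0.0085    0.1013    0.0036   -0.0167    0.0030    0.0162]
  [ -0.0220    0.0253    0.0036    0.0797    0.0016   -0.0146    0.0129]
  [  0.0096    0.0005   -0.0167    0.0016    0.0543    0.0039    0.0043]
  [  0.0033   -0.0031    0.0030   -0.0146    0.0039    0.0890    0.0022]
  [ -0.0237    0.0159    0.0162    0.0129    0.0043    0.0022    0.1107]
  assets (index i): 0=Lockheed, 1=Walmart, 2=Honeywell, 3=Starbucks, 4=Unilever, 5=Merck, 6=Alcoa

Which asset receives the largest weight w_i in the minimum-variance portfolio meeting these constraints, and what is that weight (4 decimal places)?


Lockheed (0.2704)

x=Σ⁻¹μ = [4.0200  2.1955  1.0904  2.7053  -0.0298  2.4343  1.4686]
y=Σ⁻¹𝟙 = [23.8114  17.3449  14.4967  13.6453  16.6976  11.8012  7.0453]
a=μᵀx=2.230484  b=𝟙ᵀx=13.884251  c=𝟙ᵀy=104.842383  D=ac−b²=41.076799
λ₁=(c·0.152−b)/D = (104.842383·0.152−13.884251)/41.076799 = 0.049950
λ₂=(a−b·0.152)/D = (2.230484−13.884251·0.152)/41.076799 = 0.002923
w* = 0.049950·x + 0.002923·y:
  w_0 = 0.049950·4.0200 + 0.002923·23.8114 = 0.2704  (Lockheed)
  w_1 = 0.049950·2.1955 + 0.002923·17.3449 = 0.1604  (Walmart)
  w_2 = 0.049950·1.0904 + 0.002923·14.4967 = 0.0968  (Honeywell)
  w_3 = 0.049950·2.7053 + 0.002923·13.6453 = 0.1750  (Starbucks)
  w_4 = 0.049950·-0.0298 + 0.002923·16.6976 = 0.0473  (Unilever)
  w_5 = 0.049950·2.4343 + 0.002923·11.8012 = 0.1561  (Merck)
  w_6 = 0.049950·1.4686 + 0.002923·7.0453 = 0.0940  (Alcoa)
Σw_i=1.0000  μᵀw=0.1520
σ²=wᵀΣw=λ₁·μ_p+λ₂ = 0.049950·0.152 + 0.002923 = 0.010516 ≈ 0.0105


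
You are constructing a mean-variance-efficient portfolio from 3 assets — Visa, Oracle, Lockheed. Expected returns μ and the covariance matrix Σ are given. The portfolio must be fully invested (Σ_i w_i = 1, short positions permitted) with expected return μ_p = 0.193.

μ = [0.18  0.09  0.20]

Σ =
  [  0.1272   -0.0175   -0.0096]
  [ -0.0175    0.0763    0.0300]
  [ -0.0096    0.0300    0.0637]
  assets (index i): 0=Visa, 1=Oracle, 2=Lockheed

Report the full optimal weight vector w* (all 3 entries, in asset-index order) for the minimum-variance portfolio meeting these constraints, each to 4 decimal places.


p=Σ⁻¹μ = [1.7007  0.2876  3.2606]
q=Σ⁻¹𝟙 = [10.2496  10.6491  12.2280]
a=μᵀp=0.984135  b=𝟙ᵀp=5.248944  c=𝟙ᵀq=33.126701  D=ac−b²=5.049729
λ₁=(c·0.193−b)/D = (33.126701·0.193−5.248944)/5.049729 = 0.226648
λ₂=(a−b·0.193)/D = (0.984135−5.248944·0.193)/5.049729 = -0.005725
w* = 0.226648·p + -0.005725·q:
  w_0 = 0.226648·1.7007 + -0.005725·10.2496 = 0.3268  (Visa)
  w_1 = 0.226648·0.2876 + -0.005725·10.6491 = 0.0042  (Oracle)
  w_2 = 0.226648·3.2606 + -0.005725·12.2280 = 0.6690  (Lockheed)
Σw_i=1.0000  μᵀw=0.1930
σ²=wᵀΣw=λ₁·μ_p+λ₂ = 0.226648·0.193 + -0.005725 = 0.038018 ≈ 0.0380

0.3268  0.0042  0.6690


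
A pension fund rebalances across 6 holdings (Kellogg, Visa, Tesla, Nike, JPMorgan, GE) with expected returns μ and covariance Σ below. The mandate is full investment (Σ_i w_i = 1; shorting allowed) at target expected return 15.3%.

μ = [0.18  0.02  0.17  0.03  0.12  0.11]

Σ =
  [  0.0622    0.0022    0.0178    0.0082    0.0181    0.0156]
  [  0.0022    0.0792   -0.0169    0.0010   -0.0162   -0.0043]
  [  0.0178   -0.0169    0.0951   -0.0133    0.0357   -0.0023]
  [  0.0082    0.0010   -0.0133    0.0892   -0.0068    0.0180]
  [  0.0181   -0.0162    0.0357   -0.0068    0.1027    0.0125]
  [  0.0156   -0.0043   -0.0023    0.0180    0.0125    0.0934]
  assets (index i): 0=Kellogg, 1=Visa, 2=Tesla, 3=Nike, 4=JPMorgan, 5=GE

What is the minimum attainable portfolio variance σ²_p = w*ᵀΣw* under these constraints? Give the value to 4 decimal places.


x=Σ⁻¹μ = [2.1476  0.6005  1.4260  0.2064  0.3051  0.8012]
y=Σ⁻¹𝟙 = [6.8732  16.5462  11.2589  11.0919  7.0414  7.5177]
a=μᵀx=0.771941  b=𝟙ᵀx=5.486782  c=𝟙ᵀy=60.329330  D=ac−b²=16.465921
λ₁=(c·0.153−b)/D = (60.329330·0.153−5.486782)/16.465921 = 0.227355
λ₂=(a−b·0.153)/D = (0.771941−5.486782·0.153)/16.465921 = -0.004102
w* = 0.227355·x + -0.004102·y:
  w_0 = 0.227355·2.1476 + -0.004102·6.8732 = 0.4601  (Kellogg)
  w_1 = 0.227355·0.6005 + -0.004102·16.5462 = 0.0687  (Visa)
  w_2 = 0.227355·1.4260 + -0.004102·11.2589 = 0.2780  (Tesla)
  w_3 = 0.227355·0.2064 + -0.004102·11.0919 = 0.0014  (Nike)
  w_4 = 0.227355·0.3051 + -0.004102·7.0414 = 0.0405  (JPMorgan)
  w_5 = 0.227355·0.8012 + -0.004102·7.5177 = 0.1513  (GE)
Σw_i=1.0000  μᵀw=0.1530
σ²=wᵀΣw=λ₁·μ_p+λ₂ = 0.227355·0.153 + -0.004102 = 0.030684 ≈ 0.0307

0.0307


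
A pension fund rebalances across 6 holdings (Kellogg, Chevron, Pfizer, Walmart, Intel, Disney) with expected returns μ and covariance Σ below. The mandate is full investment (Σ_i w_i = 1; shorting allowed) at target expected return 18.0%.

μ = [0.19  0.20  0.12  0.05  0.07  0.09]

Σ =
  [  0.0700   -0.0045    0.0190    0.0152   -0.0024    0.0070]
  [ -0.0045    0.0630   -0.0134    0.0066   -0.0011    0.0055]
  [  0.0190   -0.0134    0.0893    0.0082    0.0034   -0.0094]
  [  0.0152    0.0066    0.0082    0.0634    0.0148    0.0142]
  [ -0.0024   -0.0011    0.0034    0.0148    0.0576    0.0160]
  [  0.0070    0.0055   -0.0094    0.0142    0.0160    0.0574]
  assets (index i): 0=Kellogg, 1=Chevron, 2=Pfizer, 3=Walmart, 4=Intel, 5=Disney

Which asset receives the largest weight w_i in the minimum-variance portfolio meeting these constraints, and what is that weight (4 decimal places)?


Chevron (0.4425)

x=Σ⁻¹μ = [2.7062  3.7161  1.4708  -0.9609  1.2803  1.0035]
y=Σ⁻¹𝟙 = [10.5663  17.9541  11.9958  4.1358  13.1247  11.6956]
a=μᵀx=1.565785  b=𝟙ᵀx=9.216031  c=𝟙ᵀy=69.472249  D=ac−b²=23.843404
λ₁=(c·0.180−b)/D = (69.472249·0.180−9.216031)/23.843404 = 0.137941
λ₂=(a−b·0.180)/D = (1.565785−9.216031·0.180)/23.843404 = -0.003905
w* = 0.137941·x + -0.003905·y:
  w_0 = 0.137941·2.7062 + -0.003905·10.5663 = 0.3320  (Kellogg)
  w_1 = 0.137941·3.7161 + -0.003905·17.9541 = 0.4425  (Chevron)
  w_2 = 0.137941·1.4708 + -0.003905·11.9958 = 0.1560  (Pfizer)
  w_3 = 0.137941·-0.9609 + -0.003905·4.1358 = -0.1487  (Walmart)
  w_4 = 0.137941·1.2803 + -0.003905·13.1247 = 0.1254  (Intel)
  w_5 = 0.137941·1.0035 + -0.003905·11.6956 = 0.0928  (Disney)
Σw_i=1.0000  μᵀw=0.1800
σ²=wᵀΣw=λ₁·μ_p+λ₂ = 0.137941·0.180 + -0.003905 = 0.020925 ≈ 0.0209


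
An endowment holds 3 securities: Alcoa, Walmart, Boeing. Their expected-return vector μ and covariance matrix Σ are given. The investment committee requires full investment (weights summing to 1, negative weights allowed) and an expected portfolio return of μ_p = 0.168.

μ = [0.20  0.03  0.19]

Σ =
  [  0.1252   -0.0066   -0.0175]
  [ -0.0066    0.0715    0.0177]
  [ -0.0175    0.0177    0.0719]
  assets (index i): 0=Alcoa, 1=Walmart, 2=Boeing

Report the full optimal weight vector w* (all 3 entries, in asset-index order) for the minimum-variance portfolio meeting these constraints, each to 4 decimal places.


0.3445  0.1590  0.4965

g=Σ⁻¹μ = [2.0327  -0.1804  3.1817]
h=Σ⁻¹𝟙 = [10.5006  11.5856  13.6119]
a=μᵀg=1.005645  b=𝟙ᵀg=5.033944  c=𝟙ᵀh=35.698111  D=ac−b²=10.559028
λ₁=(c·0.168−b)/D = (35.698111·0.168−5.033944)/10.559028 = 0.091234
λ₂=(a−b·0.168)/D = (1.005645−5.033944·0.168)/10.559028 = 0.015147
w* = 0.091234·g + 0.015147·h:
  w_0 = 0.091234·2.0327 + 0.015147·10.5006 = 0.3445  (Alcoa)
  w_1 = 0.091234·-0.1804 + 0.015147·11.5856 = 0.1590  (Walmart)
  w_2 = 0.091234·3.1817 + 0.015147·13.6119 = 0.4965  (Boeing)
Σw_i=1.0000  μᵀw=0.1680
σ²=wᵀΣw=λ₁·μ_p+λ₂ = 0.091234·0.168 + 0.015147 = 0.030475 ≈ 0.0305


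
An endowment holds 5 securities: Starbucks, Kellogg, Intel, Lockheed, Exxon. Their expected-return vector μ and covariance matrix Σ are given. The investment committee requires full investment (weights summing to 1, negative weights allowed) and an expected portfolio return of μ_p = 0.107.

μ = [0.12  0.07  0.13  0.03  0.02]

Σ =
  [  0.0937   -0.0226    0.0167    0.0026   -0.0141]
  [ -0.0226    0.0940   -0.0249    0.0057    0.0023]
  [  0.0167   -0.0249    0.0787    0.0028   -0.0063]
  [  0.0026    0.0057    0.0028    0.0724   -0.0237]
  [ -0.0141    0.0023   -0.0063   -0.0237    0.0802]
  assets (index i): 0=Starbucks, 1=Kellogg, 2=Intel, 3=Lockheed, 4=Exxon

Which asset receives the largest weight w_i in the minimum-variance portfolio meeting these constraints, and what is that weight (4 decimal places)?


Intel (0.4004)

p=Σ⁻¹μ = [1.4142  1.5411  1.8827  0.4056  0.7216]
q=Σ⁻¹𝟙 = [14.5477  16.7355  15.9611  18.2970  21.2073]
a=μᵀp=0.548932  b=𝟙ᵀp=5.965223  c=𝟙ᵀq=86.748778  D=ac−b²=12.035289
λ₁=(c·0.107−b)/D = (86.748778·0.107−5.965223)/12.035289 = 0.275598
λ₂=(a−b·0.107)/D = (0.548932−5.965223·0.107)/12.035289 = -0.007424
w* = 0.275598·p + -0.007424·q:
  w_0 = 0.275598·1.4142 + -0.007424·14.5477 = 0.2817  (Starbucks)
  w_1 = 0.275598·1.5411 + -0.007424·16.7355 = 0.3005  (Kellogg)
  w_2 = 0.275598·1.8827 + -0.007424·15.9611 = 0.4004  (Intel)
  w_3 = 0.275598·0.4056 + -0.007424·18.2970 = -0.0240  (Lockheed)
  w_4 = 0.275598·0.7216 + -0.007424·21.2073 = 0.0414  (Exxon)
Σw_i=1.0000  μᵀw=0.1070
σ²=wᵀΣw=λ₁·μ_p+λ₂ = 0.275598·0.107 + -0.007424 = 0.022065 ≈ 0.0221


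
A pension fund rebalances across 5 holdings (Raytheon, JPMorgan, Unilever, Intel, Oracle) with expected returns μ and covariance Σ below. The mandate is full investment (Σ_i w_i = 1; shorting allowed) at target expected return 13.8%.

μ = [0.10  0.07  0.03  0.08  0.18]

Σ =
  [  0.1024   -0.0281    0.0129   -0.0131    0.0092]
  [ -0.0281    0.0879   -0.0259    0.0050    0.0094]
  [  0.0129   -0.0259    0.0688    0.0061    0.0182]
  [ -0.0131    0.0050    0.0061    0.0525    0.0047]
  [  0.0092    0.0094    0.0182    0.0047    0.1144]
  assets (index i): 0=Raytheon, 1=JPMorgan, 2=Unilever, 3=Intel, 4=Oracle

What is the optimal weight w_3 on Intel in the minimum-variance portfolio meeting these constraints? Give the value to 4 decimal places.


0.3499

x=Σ⁻¹μ = [1.3373  1.0143  0.0775  1.6352  1.3030]
y=Σ⁻¹𝟙 = [15.2904  19.9024  16.8531  18.7924  2.4230]
a=μᵀx=0.572419  b=𝟙ᵀx=5.367339  c=𝟙ᵀy=73.261297  D=ac−b²=13.127821
λ₁=(c·0.138−b)/D = (73.261297·0.138−5.367339)/13.127821 = 0.361272
λ₂=(a−b·0.138)/D = (0.572419−5.367339·0.138)/13.127821 = -0.012818
w* = 0.361272·x + -0.012818·y:
  w_0 = 0.361272·1.3373 + -0.012818·15.2904 = 0.2871  (Raytheon)
  w_1 = 0.361272·1.0143 + -0.012818·19.9024 = 0.1113  (JPMorgan)
  w_2 = 0.361272·0.0775 + -0.012818·16.8531 = -0.1880  (Unilever)
  w_3 = 0.361272·1.6352 + -0.012818·18.7924 = 0.3499  (Intel)
  w_4 = 0.361272·1.3030 + -0.012818·2.4230 = 0.4397  (Oracle)
Σw_i=1.0000  μᵀw=0.1380
σ²=wᵀΣw=λ₁·μ_p+λ₂ = 0.361272·0.138 + -0.012818 = 0.037037 ≈ 0.0370


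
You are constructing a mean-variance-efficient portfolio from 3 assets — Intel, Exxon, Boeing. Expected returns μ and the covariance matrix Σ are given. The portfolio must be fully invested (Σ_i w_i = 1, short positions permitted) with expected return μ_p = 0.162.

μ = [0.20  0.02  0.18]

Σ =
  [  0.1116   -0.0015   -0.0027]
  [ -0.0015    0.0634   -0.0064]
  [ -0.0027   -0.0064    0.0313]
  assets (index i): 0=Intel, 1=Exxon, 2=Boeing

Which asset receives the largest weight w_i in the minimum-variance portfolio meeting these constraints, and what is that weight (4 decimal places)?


Boeing (0.6563)

p=Σ⁻¹μ = [1.9533  0.9794  6.1196]
q=Σ⁻¹𝟙 = [10.1175  19.7328  36.8565]
a=μᵀp=1.511776  b=𝟙ᵀp=9.052314  c=𝟙ᵀq=66.706707  D=ac−b²=18.901214
λ₁=(c·0.162−b)/D = (66.706707·0.162−9.052314)/18.901214 = 0.092807
λ₂=(a−b·0.162)/D = (1.511776−9.052314·0.162)/18.901214 = 0.002397
w* = 0.092807·p + 0.002397·q:
  w_0 = 0.092807·1.9533 + 0.002397·10.1175 = 0.2055  (Intel)
  w_1 = 0.092807·0.9794 + 0.002397·19.7328 = 0.1382  (Exxon)
  w_2 = 0.092807·6.1196 + 0.002397·36.8565 = 0.6563  (Boeing)
Σw_i=1.0000  μᵀw=0.1620
σ²=wᵀΣw=λ₁·μ_p+λ₂ = 0.092807·0.162 + 0.002397 = 0.017432 ≈ 0.0174


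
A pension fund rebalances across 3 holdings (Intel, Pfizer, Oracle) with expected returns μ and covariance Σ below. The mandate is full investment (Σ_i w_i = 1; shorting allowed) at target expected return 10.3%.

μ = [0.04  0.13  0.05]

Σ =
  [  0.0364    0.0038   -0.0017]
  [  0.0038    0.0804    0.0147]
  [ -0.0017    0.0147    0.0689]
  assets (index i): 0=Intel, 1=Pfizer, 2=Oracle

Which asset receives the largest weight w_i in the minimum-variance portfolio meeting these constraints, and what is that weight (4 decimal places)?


x=Σ⁻¹μ = [0.9632  1.4926  0.4310]
y=Σ⁻¹𝟙 = [27.1849  8.7167  13.3248]
a=μᵀx=0.254115  b=𝟙ᵀx=2.886806  c=𝟙ᵀy=49.226358  D=ac−b²=4.175515
λ₁=(c·0.103−b)/D = (49.226358·0.103−2.886806)/4.175515 = 0.522932
λ₂=(a−b·0.103)/D = (0.254115−2.886806·0.103)/4.175515 = -0.010352
w* = 0.522932·x + -0.010352·y:
  w_0 = 0.522932·0.9632 + -0.010352·27.1849 = 0.2223  (Intel)
  w_1 = 0.522932·1.4926 + -0.010352·8.7167 = 0.6903  (Pfizer)
  w_2 = 0.522932·0.4310 + -0.010352·13.3248 = 0.0874  (Oracle)
Σw_i=1.0000  μᵀw=0.1030
σ²=wᵀΣw=λ₁·μ_p+λ₂ = 0.522932·0.103 + -0.010352 = 0.043510 ≈ 0.0435

Pfizer (0.6903)


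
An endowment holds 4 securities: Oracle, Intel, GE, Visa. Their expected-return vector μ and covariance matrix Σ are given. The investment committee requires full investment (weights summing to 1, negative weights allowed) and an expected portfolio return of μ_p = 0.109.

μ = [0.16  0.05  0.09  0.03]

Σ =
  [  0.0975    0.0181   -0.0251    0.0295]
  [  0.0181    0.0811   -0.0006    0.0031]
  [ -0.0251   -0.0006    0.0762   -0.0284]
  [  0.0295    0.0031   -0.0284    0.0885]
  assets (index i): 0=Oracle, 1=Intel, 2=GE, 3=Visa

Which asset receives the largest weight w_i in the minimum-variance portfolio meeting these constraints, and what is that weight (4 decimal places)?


x=Σ⁻¹μ = [2.0273  0.1676  1.9565  0.2852]
y=Σ⁻¹𝟙 = [9.5995  9.7851  21.8690  14.7747]
a=μᵀx=0.517389  b=𝟙ᵀx=4.436623  c=𝟙ᵀy=56.028283  D=ac−b²=9.304772
λ₁=(c·0.109−b)/D = (56.028283·0.109−4.436623)/9.304772 = 0.179527
λ₂=(a−b·0.109)/D = (0.517389−4.436623·0.109)/9.304772 = 0.003632
w* = 0.179527·x + 0.003632·y:
  w_0 = 0.179527·2.0273 + 0.003632·9.5995 = 0.3988  (Oracle)
  w_1 = 0.179527·0.1676 + 0.003632·9.7851 = 0.0656  (Intel)
  w_2 = 0.179527·1.9565 + 0.003632·21.8690 = 0.4307  (GE)
  w_3 = 0.179527·0.2852 + 0.003632·14.7747 = 0.1049  (Visa)
Σw_i=1.0000  μᵀw=0.1090
σ²=wᵀΣw=λ₁·μ_p+λ₂ = 0.179527·0.109 + 0.003632 = 0.023201 ≈ 0.0232

GE (0.4307)
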